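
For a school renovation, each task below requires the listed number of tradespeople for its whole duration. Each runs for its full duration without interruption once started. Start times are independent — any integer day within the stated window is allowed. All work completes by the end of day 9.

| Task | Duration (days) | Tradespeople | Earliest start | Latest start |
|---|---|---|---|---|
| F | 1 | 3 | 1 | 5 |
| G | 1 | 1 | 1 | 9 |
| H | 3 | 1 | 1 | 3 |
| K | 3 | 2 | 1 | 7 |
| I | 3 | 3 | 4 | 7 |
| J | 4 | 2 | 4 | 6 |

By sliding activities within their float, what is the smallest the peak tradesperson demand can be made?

Early-start (F@1, G@1, H@1, K@1, I@4, J@4) gives peak 7: d1:7  d2:3  d3:3  d4:5  d5:5  d6:5  d7:2  d8:0  d9:0.
Shift K→2, J→5.
Schedule F@1, G@1, H@1, K@2, I@4, J@5: d1:5  d2:3  d3:3  d4:5  d5:5  d6:5  d7:2  d8:2  d9:0 — peak 5.

5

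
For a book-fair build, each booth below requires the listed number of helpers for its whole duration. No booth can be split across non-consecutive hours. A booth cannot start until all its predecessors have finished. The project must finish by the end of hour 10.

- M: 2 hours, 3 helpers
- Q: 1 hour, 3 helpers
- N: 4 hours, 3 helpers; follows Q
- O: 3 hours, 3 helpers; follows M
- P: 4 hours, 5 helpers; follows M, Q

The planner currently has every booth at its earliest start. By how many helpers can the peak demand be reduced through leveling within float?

5

Early-start peak: h1:6  h2:6  h3:11  h4:11  h5:11  h6:5  h7:0  h8:0  h9:0  h10:0 ⇒ 11.
Leveled (M@1, Q@1, N@2, O@3, P@6): h1:6  h2:6  h3:6  h4:6  h5:6  h6:5  h7:5  h8:5  h9:5  h10:0 ⇒ 6.
Reduction 11 − 6 = 5.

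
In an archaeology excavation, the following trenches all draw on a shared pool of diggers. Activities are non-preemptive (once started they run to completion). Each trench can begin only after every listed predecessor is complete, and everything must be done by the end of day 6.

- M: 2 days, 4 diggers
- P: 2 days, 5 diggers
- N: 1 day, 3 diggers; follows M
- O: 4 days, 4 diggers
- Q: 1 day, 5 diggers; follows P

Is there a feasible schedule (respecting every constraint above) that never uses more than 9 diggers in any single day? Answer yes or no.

yes

Schedule M@1, P@1, N@3, O@3, Q@4: d1:9  d2:9  d3:7  d4:9  d5:4  d6:4 — peak 9 ≤ 9.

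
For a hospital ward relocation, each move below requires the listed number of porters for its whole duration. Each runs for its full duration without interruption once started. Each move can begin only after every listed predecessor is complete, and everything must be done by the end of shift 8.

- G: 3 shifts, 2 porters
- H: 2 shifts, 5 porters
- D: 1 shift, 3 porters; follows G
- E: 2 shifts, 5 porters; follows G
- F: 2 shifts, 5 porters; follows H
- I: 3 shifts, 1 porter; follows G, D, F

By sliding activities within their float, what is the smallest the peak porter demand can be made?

Early-start (G@1, H@1, D@4, E@4, F@3, I@5) gives peak 13: s1:7  s2:7  s3:7  s4:13  s5:6  s6:1  s7:1  s8:0.
Shift D→5, E→6, I→6.
Schedule G@1, H@1, D@5, E@6, F@3, I@6: s1:7  s2:7  s3:7  s4:5  s5:3  s6:6  s7:6  s8:1 — peak 7.

7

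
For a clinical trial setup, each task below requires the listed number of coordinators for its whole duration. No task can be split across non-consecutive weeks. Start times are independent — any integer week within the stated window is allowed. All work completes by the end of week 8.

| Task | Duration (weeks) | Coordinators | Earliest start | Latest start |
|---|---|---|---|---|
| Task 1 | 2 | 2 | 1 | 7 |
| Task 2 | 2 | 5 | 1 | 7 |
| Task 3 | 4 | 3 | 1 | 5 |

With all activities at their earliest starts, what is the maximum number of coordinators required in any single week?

10

Early-start schedule: Task 1@1, Task 2@1, Task 3@1.
Load per week: week 1: 10, week 2: 10, week 3: 3, week 4: 3, week 5: 0, week 6: 0, week 7: 0, week 8: 0.
Peak is 10.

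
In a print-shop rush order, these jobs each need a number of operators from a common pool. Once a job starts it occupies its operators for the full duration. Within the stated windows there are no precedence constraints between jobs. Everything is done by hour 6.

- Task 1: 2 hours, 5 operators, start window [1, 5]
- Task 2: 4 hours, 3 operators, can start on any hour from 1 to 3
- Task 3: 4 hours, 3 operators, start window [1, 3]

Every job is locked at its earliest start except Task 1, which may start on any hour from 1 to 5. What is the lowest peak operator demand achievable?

Task 1@1: h1:11  h2:11  h3:6  h4:6  h5:0  h6:0 → peak 11
Task 1@2: h1:6  h2:11  h3:11  h4:6  h5:0  h6:0 → peak 11
Task 1@3: h1:6  h2:6  h3:11  h4:11  h5:0  h6:0 → peak 11
Task 1@4: h1:6  h2:6  h3:6  h4:11  h5:5  h6:0 → peak 11
Task 1@5: h1:6  h2:6  h3:6  h4:6  h5:5  h6:5 → peak 6
Best is Task 1@5, peak 6.

6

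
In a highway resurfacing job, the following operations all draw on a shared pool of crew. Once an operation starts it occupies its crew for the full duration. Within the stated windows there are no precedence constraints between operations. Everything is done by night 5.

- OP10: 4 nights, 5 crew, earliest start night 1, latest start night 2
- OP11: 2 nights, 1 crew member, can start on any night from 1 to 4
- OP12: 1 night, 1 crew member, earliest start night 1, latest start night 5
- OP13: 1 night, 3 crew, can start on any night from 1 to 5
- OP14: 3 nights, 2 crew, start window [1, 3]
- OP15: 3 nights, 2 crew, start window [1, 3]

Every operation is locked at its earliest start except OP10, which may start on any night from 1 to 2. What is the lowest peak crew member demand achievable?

10

OP10@1: n1:14  n2:10  n3:9  n4:5  n5:0 → peak 14
OP10@2: n1:9  n2:10  n3:9  n4:5  n5:5 → peak 10
Best is OP10@2, peak 10.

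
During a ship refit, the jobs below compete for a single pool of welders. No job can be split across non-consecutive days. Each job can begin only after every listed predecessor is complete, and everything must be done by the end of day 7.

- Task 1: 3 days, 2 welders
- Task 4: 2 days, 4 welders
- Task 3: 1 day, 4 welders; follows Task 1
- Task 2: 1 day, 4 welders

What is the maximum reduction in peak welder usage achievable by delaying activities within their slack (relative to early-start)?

6

Early-start peak: d1:10  d2:6  d3:2  d4:4  d5:0  d6:0  d7:0 ⇒ 10.
Leveled (Task 1@1, Task 4@4, Task 3@6, Task 2@7): d1:2  d2:2  d3:2  d4:4  d5:4  d6:4  d7:4 ⇒ 4.
Reduction 10 − 4 = 6.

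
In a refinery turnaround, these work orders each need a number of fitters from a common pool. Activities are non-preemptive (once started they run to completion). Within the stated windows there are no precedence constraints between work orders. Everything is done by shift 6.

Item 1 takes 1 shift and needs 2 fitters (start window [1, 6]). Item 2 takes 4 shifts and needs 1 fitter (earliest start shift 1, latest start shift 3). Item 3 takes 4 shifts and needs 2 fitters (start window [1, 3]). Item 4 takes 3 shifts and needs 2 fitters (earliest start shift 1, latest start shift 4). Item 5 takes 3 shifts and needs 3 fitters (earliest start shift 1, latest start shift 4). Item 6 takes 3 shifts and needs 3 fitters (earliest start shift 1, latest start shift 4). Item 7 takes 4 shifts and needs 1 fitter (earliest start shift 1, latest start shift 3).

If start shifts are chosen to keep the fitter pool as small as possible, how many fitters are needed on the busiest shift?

Early-start (Item 1@1, Item 2@1, Item 3@1, Item 4@1, Item 5@1, Item 6@1, Item 7@1) gives peak 14: s1:14  s2:12  s3:12  s4:4  s5:0  s6:0.
Shift Item 4→2, Item 6→4.
Schedule Item 1@1, Item 2@1, Item 3@1, Item 4@2, Item 5@1, Item 6@4, Item 7@1: s1:9  s2:9  s3:9  s4:9  s5:3  s6:3 — peak 9.

9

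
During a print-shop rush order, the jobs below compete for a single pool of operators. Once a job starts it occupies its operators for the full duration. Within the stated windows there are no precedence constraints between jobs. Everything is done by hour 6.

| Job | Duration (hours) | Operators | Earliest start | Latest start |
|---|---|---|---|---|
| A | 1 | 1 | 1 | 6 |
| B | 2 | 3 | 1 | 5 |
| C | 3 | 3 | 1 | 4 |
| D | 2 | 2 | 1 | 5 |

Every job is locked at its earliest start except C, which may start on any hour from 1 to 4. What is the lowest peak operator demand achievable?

6

C@1: h1:9  h2:8  h3:3  h4:0  h5:0  h6:0 → peak 9
C@2: h1:6  h2:8  h3:3  h4:3  h5:0  h6:0 → peak 8
C@3: h1:6  h2:5  h3:3  h4:3  h5:3  h6:0 → peak 6
C@4: h1:6  h2:5  h3:0  h4:3  h5:3  h6:3 → peak 6
Best is C@3, peak 6.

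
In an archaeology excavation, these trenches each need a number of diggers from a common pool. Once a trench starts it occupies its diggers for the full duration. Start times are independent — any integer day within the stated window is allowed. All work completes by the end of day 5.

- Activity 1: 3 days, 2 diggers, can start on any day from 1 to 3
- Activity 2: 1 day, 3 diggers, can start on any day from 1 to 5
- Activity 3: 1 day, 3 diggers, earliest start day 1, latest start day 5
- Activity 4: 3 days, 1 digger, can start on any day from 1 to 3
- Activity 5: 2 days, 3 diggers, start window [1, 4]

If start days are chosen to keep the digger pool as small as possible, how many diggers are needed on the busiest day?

5

Early-start (Activity 1@1, Activity 2@1, Activity 3@1, Activity 4@1, Activity 5@1) gives peak 12: d1:12  d2:6  d3:3  d4:0  d5:0.
Shift Activity 3→2, Activity 4→3, Activity 5→4.
Schedule Activity 1@1, Activity 2@1, Activity 3@2, Activity 4@3, Activity 5@4: d1:5  d2:5  d3:3  d4:4  d5:4 — peak 5.
Total digger-days = 21 over 5 days ⇒ peak ≥ ⌈21/5⌉ = 5, so 5 is optimal.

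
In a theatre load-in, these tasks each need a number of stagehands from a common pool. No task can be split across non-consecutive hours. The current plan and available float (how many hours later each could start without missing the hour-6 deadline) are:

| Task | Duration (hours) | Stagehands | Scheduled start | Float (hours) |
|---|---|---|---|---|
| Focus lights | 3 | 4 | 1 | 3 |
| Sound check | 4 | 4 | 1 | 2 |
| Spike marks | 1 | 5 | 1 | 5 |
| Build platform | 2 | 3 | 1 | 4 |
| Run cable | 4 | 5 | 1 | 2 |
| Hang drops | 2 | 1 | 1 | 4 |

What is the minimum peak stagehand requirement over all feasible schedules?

Early-start (Focus lights@1, Sound check@1, Spike marks@1, Build platform@1, Run cable@1, Hang drops@1) gives peak 22: h1:22  h2:17  h3:13  h4:9  h5:0  h6:0.
Shift Build platform→4, Run cable→2, Hang drops→4.
Schedule Focus lights@1, Sound check@1, Spike marks@1, Build platform@4, Run cable@2, Hang drops@4: h1:13  h2:13  h3:13  h4:13  h5:9  h6:0 — peak 13.

13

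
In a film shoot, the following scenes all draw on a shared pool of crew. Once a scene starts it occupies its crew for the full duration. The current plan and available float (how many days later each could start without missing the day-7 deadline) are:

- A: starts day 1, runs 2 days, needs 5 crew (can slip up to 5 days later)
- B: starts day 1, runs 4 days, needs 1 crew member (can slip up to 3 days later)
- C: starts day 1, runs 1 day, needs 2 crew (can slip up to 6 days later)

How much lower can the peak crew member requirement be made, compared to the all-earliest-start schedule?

3

Early-start peak: d1:8  d2:6  d3:1  d4:1  d5:0  d6:0  d7:0 ⇒ 8.
Leveled (A@1, B@3, C@3): d1:5  d2:5  d3:3  d4:1  d5:1  d6:1  d7:0 ⇒ 5.
Reduction 8 − 5 = 3.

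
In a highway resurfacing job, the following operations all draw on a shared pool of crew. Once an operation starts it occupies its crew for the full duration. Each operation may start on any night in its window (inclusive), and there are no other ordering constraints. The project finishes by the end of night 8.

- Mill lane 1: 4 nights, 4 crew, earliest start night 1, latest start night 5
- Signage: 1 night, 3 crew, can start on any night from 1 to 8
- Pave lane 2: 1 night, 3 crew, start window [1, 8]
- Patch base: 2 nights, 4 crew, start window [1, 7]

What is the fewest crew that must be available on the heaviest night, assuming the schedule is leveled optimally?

Early-start (Mill lane 1@1, Signage@1, Pave lane 2@1, Patch base@1) gives peak 14: n1:14  n2:8  n3:4  n4:4  n5:0  n6:0  n7:0  n8:0.
Shift Signage→5, Pave lane 2→6, Patch base→7.
Schedule Mill lane 1@1, Signage@5, Pave lane 2@6, Patch base@7: n1:4  n2:4  n3:4  n4:4  n5:3  n6:3  n7:4  n8:4 — peak 4.
Total crew member-nights = 30 over 8 nights ⇒ peak ≥ ⌈30/8⌉ = 4, so 4 is optimal.

4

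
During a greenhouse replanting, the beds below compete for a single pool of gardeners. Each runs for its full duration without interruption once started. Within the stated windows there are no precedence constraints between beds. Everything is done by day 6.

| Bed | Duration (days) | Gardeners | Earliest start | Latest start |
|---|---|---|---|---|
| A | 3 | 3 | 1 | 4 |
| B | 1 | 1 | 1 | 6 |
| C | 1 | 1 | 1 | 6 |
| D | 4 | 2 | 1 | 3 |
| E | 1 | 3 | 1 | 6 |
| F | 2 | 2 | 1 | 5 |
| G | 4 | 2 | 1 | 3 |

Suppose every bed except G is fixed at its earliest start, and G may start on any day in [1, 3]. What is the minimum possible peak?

12

G@1: d1:14  d2:9  d3:7  d4:4  d5:0  d6:0 → peak 14
G@2: d1:12  d2:9  d3:7  d4:4  d5:2  d6:0 → peak 12
G@3: d1:12  d2:7  d3:7  d4:4  d5:2  d6:2 → peak 12
Best is G@2, peak 12.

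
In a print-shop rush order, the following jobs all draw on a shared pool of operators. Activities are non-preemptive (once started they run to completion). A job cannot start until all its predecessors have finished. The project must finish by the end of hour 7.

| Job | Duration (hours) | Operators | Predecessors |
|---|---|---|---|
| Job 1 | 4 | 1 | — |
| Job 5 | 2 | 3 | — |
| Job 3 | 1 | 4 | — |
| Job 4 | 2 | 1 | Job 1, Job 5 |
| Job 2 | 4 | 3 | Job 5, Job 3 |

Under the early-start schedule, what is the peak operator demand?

8

Early-start schedule: Job 1@1, Job 5@1, Job 3@1, Job 4@5, Job 2@3.
Load per hour: hour 1: 8, hour 2: 4, hour 3: 4, hour 4: 4, hour 5: 4, hour 6: 4, hour 7: 0.
Peak is 8.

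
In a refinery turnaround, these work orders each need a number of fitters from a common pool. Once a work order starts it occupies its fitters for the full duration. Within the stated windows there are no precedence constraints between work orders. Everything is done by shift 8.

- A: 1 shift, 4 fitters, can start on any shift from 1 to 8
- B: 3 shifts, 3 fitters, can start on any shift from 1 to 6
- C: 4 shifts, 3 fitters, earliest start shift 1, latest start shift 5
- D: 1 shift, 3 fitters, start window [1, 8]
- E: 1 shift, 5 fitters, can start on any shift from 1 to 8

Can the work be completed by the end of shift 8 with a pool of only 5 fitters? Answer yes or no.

The minimum achievable peak is 6; 5 < 6, so no feasible schedule stays within the cap.

no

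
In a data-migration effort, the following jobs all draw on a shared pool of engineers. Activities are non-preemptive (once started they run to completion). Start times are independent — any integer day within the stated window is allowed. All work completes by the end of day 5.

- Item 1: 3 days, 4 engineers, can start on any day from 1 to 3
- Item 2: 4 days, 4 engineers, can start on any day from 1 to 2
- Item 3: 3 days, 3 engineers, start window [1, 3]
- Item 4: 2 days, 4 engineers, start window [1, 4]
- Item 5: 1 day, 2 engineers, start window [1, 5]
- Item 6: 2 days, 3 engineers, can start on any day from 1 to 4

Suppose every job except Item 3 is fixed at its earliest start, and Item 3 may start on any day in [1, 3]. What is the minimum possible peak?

Item 3@1: d1:20  d2:18  d3:11  d4:4  d5:0 → peak 20
Item 3@2: d1:17  d2:18  d3:11  d4:7  d5:0 → peak 18
Item 3@3: d1:17  d2:15  d3:11  d4:7  d5:3 → peak 17
Best is Item 3@3, peak 17.

17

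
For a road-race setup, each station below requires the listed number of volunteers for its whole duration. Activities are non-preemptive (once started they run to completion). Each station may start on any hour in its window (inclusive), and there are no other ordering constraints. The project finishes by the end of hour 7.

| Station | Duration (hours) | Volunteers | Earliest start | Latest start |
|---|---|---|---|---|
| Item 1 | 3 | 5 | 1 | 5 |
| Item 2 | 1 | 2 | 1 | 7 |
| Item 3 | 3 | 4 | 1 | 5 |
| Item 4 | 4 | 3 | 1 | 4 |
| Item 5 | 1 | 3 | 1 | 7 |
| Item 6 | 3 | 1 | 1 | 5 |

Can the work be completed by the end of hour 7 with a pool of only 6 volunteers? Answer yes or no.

no

Total volunteer-hours = 47; over 7 hours the average is 47/7 > 6, so some hour must exceed 6.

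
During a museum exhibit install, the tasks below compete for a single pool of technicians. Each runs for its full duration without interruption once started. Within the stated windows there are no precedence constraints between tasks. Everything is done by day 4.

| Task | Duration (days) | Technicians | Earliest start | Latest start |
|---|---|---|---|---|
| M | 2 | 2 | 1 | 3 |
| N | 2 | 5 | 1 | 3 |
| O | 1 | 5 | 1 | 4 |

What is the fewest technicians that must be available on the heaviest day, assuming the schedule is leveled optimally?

7

Early-start (M@1, N@1, O@1) gives peak 12: d1:12  d2:7  d3:0  d4:0.
Shift O→3.
Schedule M@1, N@1, O@3: d1:7  d2:7  d3:5  d4:0 — peak 7.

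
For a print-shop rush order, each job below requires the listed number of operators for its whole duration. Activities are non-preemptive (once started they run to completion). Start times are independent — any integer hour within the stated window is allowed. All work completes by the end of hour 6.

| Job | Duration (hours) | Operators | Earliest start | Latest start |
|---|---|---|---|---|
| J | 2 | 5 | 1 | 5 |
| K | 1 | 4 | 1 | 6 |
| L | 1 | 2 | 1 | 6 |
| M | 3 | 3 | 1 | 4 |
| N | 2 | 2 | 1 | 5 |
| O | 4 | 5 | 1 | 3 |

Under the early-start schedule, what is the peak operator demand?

Early-start schedule: J@1, K@1, L@1, M@1, N@1, O@1.
Load per hour: hour 1: 21, hour 2: 15, hour 3: 8, hour 4: 5, hour 5: 0, hour 6: 0.
Peak is 21.

21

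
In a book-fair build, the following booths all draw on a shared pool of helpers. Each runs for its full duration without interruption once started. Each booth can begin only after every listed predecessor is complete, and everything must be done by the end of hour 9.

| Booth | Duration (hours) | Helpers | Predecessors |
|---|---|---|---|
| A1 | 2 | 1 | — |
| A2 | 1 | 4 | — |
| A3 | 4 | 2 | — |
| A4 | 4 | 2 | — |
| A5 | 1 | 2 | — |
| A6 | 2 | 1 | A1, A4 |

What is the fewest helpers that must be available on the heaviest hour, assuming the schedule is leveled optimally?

4

Early-start (A1@1, A2@1, A3@1, A4@1, A5@1, A6@5) gives peak 11: h1:11  h2:5  h3:4  h4:4  h5:1  h6:1  h7:0  h8:0  h9:0.
Shift A2→3, A3→4, A4→4, A6→8.
Schedule A1@1, A2@3, A3@4, A4@4, A5@1, A6@8: h1:3  h2:1  h3:4  h4:4  h5:4  h6:4  h7:4  h8:1  h9:1 — peak 4.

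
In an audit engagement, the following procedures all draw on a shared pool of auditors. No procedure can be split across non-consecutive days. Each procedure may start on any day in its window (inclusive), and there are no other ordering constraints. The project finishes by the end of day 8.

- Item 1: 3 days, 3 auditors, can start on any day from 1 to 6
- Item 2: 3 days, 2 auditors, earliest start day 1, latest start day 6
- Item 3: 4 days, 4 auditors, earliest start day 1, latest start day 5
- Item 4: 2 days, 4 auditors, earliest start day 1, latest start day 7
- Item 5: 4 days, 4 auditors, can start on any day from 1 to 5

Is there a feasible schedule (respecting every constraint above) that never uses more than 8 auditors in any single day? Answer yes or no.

Schedule Item 1@1, Item 2@4, Item 3@1, Item 4@7, Item 5@5: d1:7  d2:7  d3:7  d4:6  d5:6  d6:6  d7:8  d8:8 — peak 8 ≤ 8.

yes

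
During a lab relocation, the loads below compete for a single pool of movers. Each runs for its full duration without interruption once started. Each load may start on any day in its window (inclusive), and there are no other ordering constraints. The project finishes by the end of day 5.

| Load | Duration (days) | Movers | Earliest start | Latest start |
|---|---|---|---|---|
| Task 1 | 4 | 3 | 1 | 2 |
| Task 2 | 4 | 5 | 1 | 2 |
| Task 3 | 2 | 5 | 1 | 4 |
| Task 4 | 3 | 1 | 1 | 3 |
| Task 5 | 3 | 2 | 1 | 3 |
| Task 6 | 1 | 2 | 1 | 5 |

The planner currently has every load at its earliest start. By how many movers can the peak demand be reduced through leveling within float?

5

Early-start peak: d1:18  d2:16  d3:11  d4:8  d5:0 ⇒ 18.
Leveled (Task 1@1, Task 2@1, Task 3@1, Task 4@3, Task 5@3, Task 6@3): d1:13  d2:13  d3:13  d4:11  d5:3 ⇒ 13.
Reduction 18 − 13 = 5.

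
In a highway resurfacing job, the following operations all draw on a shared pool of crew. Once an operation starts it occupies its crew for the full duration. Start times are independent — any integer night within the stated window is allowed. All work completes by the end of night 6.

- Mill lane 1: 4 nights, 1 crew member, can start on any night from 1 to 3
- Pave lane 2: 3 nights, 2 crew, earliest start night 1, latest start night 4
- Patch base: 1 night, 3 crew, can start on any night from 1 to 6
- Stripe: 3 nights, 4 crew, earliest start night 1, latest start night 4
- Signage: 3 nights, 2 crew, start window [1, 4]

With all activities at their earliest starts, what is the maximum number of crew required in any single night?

Early-start schedule: Mill lane 1@1, Pave lane 2@1, Patch base@1, Stripe@1, Signage@1.
Load per night: night 1: 12, night 2: 9, night 3: 9, night 4: 1, night 5: 0, night 6: 0.
Peak is 12.

12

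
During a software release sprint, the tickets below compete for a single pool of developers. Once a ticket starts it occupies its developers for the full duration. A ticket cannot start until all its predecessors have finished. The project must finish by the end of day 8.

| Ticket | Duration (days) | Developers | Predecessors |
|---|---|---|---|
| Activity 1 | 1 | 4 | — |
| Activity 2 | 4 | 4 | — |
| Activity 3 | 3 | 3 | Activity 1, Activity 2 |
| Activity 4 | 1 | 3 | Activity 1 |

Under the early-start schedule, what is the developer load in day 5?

At early start, day 5 has: Activity 3.
Demand: 3 = 3.

3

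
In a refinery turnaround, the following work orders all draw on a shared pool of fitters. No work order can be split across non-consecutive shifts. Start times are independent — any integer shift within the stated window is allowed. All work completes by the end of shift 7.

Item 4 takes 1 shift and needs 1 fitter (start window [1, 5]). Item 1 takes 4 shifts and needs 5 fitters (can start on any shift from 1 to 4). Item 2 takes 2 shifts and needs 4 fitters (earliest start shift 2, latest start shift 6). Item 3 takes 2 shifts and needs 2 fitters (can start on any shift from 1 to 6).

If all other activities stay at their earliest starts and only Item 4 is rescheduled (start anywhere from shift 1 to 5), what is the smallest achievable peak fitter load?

11

Item 4@1: s1:8  s2:11  s3:9  s4:5  s5:0  s6:0  s7:0 → peak 11
Item 4@2: s1:7  s2:12  s3:9  s4:5  s5:0  s6:0  s7:0 → peak 12
Item 4@3: s1:7  s2:11  s3:10  s4:5  s5:0  s6:0  s7:0 → peak 11
Item 4@4: s1:7  s2:11  s3:9  s4:6  s5:0  s6:0  s7:0 → peak 11
Item 4@5: s1:7  s2:11  s3:9  s4:5  s5:1  s6:0  s7:0 → peak 11
Best is Item 4@1, peak 11.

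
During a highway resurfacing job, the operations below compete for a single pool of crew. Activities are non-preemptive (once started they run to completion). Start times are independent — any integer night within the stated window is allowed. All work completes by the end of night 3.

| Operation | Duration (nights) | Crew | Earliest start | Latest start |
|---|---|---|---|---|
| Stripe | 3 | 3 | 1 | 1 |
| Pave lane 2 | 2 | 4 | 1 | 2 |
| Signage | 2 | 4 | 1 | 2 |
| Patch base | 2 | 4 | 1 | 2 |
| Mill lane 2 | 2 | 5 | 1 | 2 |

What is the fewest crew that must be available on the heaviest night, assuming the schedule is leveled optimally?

20

Schedule Stripe@1, Pave lane 2@1, Signage@1, Patch base@1, Mill lane 2@1: n1:20  n2:20  n3:3 — peak 20.
No arrangement of the 16 feasible schedules does better.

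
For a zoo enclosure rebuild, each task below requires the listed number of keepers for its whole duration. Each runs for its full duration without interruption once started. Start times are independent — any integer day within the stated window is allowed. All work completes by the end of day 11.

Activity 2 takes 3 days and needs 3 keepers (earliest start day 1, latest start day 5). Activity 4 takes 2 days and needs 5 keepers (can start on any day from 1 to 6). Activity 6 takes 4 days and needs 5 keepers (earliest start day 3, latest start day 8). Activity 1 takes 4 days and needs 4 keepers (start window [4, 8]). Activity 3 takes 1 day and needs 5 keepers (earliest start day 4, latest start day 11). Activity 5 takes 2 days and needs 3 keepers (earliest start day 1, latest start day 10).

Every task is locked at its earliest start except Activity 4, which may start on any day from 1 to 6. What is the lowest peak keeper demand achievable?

14

Activity 4@1: d1:11  d2:11  d3:8  d4:14  d5:9  d6:9  d7:4  d8:0  d9:0  d10:0  d11:0 → peak 14
Activity 4@2: d1:6  d2:11  d3:13  d4:14  d5:9  d6:9  d7:4  d8:0  d9:0  d10:0  d11:0 → peak 14
Activity 4@3: d1:6  d2:6  d3:13  d4:19  d5:9  d6:9  d7:4  d8:0  d9:0  d10:0  d11:0 → peak 19
Activity 4@4: d1:6  d2:6  d3:8  d4:19  d5:14  d6:9  d7:4  d8:0  d9:0  d10:0  d11:0 → peak 19
Activity 4@5: d1:6  d2:6  d3:8  d4:14  d5:14  d6:14  d7:4  d8:0  d9:0  d10:0  d11:0 → peak 14
Activity 4@6: d1:6  d2:6  d3:8  d4:14  d5:9  d6:14  d7:9  d8:0  d9:0  d10:0  d11:0 → peak 14
Best is Activity 4@1, peak 14.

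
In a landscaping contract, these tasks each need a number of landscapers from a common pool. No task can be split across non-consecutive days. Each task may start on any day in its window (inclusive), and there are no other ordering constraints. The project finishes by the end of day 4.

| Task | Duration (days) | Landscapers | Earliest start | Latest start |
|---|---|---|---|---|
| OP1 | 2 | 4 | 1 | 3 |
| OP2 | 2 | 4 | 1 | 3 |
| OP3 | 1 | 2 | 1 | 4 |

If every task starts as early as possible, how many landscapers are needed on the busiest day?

10

Early-start schedule: OP1@1, OP2@1, OP3@1.
Load per day: day 1: 10, day 2: 8, day 3: 0, day 4: 0.
Peak is 10.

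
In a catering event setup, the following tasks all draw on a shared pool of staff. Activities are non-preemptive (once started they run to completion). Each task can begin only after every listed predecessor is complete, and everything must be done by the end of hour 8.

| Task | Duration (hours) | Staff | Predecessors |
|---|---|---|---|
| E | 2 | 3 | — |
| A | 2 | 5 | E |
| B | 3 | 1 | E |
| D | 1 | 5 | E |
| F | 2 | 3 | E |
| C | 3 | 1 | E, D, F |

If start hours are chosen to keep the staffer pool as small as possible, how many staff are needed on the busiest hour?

6

Early-start (E@1, A@3, B@3, D@3, F@3, C@5) gives peak 14: h1:3  h2:3  h3:14  h4:9  h5:2  h6:1  h7:1  h8:0.
Shift A→6, F→4, C→6.
Schedule E@1, A@6, B@3, D@3, F@4, C@6: h1:3  h2:3  h3:6  h4:4  h5:4  h6:6  h7:6  h8:1 — peak 6.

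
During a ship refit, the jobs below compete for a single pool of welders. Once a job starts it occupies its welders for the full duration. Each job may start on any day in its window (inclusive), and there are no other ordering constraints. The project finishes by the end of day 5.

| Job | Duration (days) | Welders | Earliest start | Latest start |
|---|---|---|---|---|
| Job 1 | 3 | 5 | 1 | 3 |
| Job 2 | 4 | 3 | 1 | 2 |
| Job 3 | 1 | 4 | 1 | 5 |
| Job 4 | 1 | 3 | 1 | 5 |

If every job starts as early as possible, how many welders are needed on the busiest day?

Early-start schedule: Job 1@1, Job 2@1, Job 3@1, Job 4@1.
Load per day: day 1: 15, day 2: 8, day 3: 8, day 4: 3, day 5: 0.
Peak is 15.

15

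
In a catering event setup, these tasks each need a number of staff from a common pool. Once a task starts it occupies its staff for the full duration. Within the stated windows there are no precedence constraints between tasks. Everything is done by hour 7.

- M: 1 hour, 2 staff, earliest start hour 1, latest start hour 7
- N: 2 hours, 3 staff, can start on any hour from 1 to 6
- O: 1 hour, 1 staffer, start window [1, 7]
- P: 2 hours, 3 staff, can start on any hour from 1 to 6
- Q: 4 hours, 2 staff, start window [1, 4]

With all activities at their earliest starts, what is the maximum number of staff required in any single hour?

Early-start schedule: M@1, N@1, O@1, P@1, Q@1.
Load per hour: hour 1: 11, hour 2: 8, hour 3: 2, hour 4: 2, hour 5: 0, hour 6: 0, hour 7: 0.
Peak is 11.

11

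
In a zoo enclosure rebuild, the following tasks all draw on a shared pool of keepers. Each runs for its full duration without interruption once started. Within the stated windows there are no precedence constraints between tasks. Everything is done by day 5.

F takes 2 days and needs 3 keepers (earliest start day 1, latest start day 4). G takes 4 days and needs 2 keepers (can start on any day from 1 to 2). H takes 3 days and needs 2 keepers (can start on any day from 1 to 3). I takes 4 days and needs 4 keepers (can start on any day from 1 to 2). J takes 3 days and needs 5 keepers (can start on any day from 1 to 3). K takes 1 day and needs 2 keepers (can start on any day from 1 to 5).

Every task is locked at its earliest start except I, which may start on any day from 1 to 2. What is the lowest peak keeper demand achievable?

16

I@1: d1:18  d2:16  d3:13  d4:6  d5:0 → peak 18
I@2: d1:14  d2:16  d3:13  d4:6  d5:4 → peak 16
Best is I@2, peak 16.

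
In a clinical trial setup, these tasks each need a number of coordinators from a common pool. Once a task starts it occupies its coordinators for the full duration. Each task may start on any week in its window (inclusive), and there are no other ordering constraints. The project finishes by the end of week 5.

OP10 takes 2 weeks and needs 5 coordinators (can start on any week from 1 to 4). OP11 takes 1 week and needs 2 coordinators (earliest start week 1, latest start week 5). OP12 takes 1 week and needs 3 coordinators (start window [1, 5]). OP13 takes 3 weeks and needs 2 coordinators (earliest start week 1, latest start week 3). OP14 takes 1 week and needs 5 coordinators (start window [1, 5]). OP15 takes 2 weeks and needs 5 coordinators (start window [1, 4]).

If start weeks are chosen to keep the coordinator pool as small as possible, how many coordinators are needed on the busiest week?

8

Early-start (OP10@1, OP11@1, OP12@1, OP13@1, OP14@1, OP15@1) gives peak 22: w1:22  w2:12  w3:2  w4:0  w5:0.
Shift OP12→2, OP13→3, OP14→3, OP15→4.
Schedule OP10@1, OP11@1, OP12@2, OP13@3, OP14@3, OP15@4: w1:7  w2:8  w3:7  w4:7  w5:7 — peak 8.
Total coordinator-weeks = 36 over 5 weeks ⇒ peak ≥ ⌈36/5⌉ = 8, so 8 is optimal.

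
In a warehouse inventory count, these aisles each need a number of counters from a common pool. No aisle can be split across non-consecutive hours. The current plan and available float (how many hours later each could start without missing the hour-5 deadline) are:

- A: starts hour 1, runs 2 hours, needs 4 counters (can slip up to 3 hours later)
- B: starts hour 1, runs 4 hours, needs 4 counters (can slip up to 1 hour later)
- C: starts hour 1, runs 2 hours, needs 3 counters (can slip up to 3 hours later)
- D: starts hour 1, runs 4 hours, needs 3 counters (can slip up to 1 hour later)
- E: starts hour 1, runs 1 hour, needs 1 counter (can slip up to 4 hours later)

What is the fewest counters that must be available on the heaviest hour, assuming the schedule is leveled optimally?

11

Early-start (A@1, B@1, C@1, D@1, E@1) gives peak 15: h1:15  h2:14  h3:7  h4:7  h5:0.
Shift C→3, E→3.
Schedule A@1, B@1, C@3, D@1, E@3: h1:11  h2:11  h3:11  h4:10  h5:0 — peak 11.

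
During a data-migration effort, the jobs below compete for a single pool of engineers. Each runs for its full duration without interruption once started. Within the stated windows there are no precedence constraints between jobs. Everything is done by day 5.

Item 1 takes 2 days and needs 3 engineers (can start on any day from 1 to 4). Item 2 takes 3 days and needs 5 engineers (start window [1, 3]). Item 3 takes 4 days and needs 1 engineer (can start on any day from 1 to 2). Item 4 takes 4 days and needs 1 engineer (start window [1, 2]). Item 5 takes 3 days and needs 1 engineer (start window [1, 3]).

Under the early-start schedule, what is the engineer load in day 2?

At early start, day 2 has: Item 1, Item 2, Item 3, Item 4, Item 5.
Demand: 3 + 5 + 1 + 1 + 1 = 11.

11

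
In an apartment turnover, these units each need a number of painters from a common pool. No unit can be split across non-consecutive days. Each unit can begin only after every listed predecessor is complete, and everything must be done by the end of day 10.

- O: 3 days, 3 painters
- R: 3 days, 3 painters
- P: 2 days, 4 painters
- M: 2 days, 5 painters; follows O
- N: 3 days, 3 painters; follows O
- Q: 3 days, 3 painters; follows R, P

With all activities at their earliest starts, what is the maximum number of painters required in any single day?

11

Early-start schedule: O@1, R@1, P@1, M@4, N@4, Q@4.
Load per day: day 1: 10, day 2: 10, day 3: 6, day 4: 11, day 5: 11, day 6: 6, day 7: 0, day 8: 0, day 9: 0, day 10: 0.
Peak is 11.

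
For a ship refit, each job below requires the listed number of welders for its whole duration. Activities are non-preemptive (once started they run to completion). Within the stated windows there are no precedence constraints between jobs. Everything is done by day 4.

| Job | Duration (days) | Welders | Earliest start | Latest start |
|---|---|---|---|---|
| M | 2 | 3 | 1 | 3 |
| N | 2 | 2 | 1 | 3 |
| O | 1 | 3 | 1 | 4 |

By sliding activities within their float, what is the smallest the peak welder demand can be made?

Early-start (M@1, N@1, O@1) gives peak 8: d1:8  d2:5  d3:0  d4:0.
Shift O→3.
Schedule M@1, N@1, O@3: d1:5  d2:5  d3:3  d4:0 — peak 5.

5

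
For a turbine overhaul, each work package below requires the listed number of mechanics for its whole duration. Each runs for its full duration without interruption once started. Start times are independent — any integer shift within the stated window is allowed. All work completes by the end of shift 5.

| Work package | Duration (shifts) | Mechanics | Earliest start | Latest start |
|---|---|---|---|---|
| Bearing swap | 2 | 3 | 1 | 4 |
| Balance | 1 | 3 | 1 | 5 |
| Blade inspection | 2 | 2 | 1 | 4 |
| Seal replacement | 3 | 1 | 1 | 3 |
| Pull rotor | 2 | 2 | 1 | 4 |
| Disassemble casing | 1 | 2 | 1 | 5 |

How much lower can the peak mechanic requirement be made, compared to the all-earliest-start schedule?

8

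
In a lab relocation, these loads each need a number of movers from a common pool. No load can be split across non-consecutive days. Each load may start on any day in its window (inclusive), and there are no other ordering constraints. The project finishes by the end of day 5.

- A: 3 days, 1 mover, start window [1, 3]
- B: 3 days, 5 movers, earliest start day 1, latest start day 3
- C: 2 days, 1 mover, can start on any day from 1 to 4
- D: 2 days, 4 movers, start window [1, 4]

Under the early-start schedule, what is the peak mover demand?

11

Early-start schedule: A@1, B@1, C@1, D@1.
Load per day: day 1: 11, day 2: 11, day 3: 6, day 4: 0, day 5: 0.
Peak is 11.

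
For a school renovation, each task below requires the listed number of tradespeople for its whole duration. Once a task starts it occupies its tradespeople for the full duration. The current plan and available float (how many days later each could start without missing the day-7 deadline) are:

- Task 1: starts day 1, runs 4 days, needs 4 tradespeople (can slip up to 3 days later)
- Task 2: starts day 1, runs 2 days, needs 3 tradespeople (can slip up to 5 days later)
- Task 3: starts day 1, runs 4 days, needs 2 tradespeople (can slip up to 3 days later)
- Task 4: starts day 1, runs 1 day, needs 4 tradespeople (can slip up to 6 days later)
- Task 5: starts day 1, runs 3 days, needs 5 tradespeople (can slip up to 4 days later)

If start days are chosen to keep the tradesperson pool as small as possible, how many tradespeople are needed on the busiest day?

Early-start (Task 1@1, Task 2@1, Task 3@1, Task 4@1, Task 5@1) gives peak 18: d1:18  d2:14  d3:11  d4:6  d5:0  d6:0  d7:0.
Shift Task 3→4, Task 4→3, Task 5→5.
Schedule Task 1@1, Task 2@1, Task 3@4, Task 4@3, Task 5@5: d1:7  d2:7  d3:8  d4:6  d5:7  d6:7  d7:7 — peak 8.

8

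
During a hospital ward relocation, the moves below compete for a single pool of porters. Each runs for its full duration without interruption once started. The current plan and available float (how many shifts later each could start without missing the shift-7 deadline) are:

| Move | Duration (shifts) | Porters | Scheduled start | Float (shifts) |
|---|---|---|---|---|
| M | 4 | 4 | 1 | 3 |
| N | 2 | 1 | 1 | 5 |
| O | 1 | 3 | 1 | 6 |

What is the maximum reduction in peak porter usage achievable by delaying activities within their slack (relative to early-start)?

4

Early-start peak: s1:8  s2:5  s3:4  s4:4  s5:0  s6:0  s7:0 ⇒ 8.
Leveled (M@1, N@5, O@5): s1:4  s2:4  s3:4  s4:4  s5:4  s6:1  s7:0 ⇒ 4.
Reduction 8 − 4 = 4.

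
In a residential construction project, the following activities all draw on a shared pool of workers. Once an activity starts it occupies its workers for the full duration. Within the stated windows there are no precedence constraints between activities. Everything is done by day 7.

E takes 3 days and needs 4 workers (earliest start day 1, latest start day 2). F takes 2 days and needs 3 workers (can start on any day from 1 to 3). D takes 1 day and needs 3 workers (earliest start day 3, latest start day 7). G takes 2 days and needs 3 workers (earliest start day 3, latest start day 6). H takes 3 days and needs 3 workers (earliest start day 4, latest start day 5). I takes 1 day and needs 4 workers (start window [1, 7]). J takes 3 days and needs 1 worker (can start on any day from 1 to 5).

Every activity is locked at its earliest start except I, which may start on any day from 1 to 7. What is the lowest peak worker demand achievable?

I@1: d1:12  d2:8  d3:11  d4:6  d5:3  d6:3  d7:0 → peak 12
I@2: d1:8  d2:12  d3:11  d4:6  d5:3  d6:3  d7:0 → peak 12
I@3: d1:8  d2:8  d3:15  d4:6  d5:3  d6:3  d7:0 → peak 15
I@4: d1:8  d2:8  d3:11  d4:10  d5:3  d6:3  d7:0 → peak 11
I@5: d1:8  d2:8  d3:11  d4:6  d5:7  d6:3  d7:0 → peak 11
I@6: d1:8  d2:8  d3:11  d4:6  d5:3  d6:7  d7:0 → peak 11
I@7: d1:8  d2:8  d3:11  d4:6  d5:3  d6:3  d7:4 → peak 11
Best is I@4, peak 11.

11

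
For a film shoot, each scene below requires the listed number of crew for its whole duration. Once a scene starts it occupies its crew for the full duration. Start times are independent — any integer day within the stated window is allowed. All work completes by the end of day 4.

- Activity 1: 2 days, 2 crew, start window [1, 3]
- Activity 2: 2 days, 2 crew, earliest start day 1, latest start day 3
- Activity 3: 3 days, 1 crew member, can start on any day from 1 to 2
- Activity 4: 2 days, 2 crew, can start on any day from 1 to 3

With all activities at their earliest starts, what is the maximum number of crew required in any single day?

Early-start schedule: Activity 1@1, Activity 2@1, Activity 3@1, Activity 4@1.
Load per day: day 1: 7, day 2: 7, day 3: 1, day 4: 0.
Peak is 7.

7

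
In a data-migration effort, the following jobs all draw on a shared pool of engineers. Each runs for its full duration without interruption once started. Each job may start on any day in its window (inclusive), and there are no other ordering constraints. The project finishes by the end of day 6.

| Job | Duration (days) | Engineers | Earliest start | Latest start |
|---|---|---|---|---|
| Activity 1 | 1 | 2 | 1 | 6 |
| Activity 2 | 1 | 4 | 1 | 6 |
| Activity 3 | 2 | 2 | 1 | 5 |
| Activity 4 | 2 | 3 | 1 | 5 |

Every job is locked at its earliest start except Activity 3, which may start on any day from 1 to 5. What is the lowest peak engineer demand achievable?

Activity 3@1: d1:11  d2:5  d3:0  d4:0  d5:0  d6:0 → peak 11
Activity 3@2: d1:9  d2:5  d3:2  d4:0  d5:0  d6:0 → peak 9
Activity 3@3: d1:9  d2:3  d3:2  d4:2  d5:0  d6:0 → peak 9
Activity 3@4: d1:9  d2:3  d3:0  d4:2  d5:2  d6:0 → peak 9
Activity 3@5: d1:9  d2:3  d3:0  d4:0  d5:2  d6:2 → peak 9
Best is Activity 3@2, peak 9.

9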